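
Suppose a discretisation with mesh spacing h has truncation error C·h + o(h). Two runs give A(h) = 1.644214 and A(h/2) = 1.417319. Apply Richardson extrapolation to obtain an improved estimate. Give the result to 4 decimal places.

Extrapolated value = (2·A(h/2) − A(h)) / (2 − 1)
= (2·1.417319 − 1.644214) / 1
= 1.190424 / 1 = 1.190424

1.1904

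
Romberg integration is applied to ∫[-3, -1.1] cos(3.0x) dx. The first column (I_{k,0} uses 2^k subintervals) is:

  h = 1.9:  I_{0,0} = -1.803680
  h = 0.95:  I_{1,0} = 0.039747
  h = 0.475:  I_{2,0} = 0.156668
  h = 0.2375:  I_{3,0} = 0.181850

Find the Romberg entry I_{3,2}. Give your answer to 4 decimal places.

Richardson extrapolation on the trapezoidal column (denominator 4−1=3):
I_{2,1} = 0.156668 + (0.156668 − 0.039747)/3 = 0.195642
I_{3,1} = 0.181850 + (0.181850 − 0.156668)/3 = 0.190244
I_{3,2} = 0.190244 + (0.190244 − 0.195642)/15 = 0.189884
(Column j=1 coincides with Simpson's rule on the same nodes.)

0.1899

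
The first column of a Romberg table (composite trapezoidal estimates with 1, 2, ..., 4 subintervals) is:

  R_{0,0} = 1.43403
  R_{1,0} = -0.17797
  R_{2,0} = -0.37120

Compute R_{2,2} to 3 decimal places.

-0.417

Richardson extrapolation on the trapezoidal column (denominator 4−1=3):
R_{1,1} = -0.17797 + (-0.17797 − 1.43403)/3 = -0.71530
R_{2,1} = -0.37120 + (-0.37120 − (-0.17797))/3 = -0.43561
R_{2,2} = (16·(-0.43561) − (-0.71530)) / 15 = -0.41696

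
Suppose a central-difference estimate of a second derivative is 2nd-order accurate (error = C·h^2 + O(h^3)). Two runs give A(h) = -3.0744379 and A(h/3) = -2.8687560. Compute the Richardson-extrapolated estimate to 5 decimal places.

-2.84305

The leading error scales as h^2; refining by a factor of 3 reduces it by 3^2 = 9.
Extrapolated value = (9·A(h/3) − A(h)) / (9 − 1)
= (9·(-2.8687560) − (-3.0744379)) / 8
= -22.7443661 / 8 = -2.8430458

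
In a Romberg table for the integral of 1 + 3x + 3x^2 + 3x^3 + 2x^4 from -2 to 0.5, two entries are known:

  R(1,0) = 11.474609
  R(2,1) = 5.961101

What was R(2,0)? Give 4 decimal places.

From R(2,1) = (4·R(2,0) − R(1,0))/3, solve for R(2,0):
4·R(2,0) = 3·5.961101 + 11.474609 = 29.357912
R(2,0) = 7.339478

7.3395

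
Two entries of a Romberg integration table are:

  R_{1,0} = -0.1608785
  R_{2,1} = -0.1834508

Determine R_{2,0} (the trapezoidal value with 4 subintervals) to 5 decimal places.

-0.17781

From R_{2,1} = (4·R_{2,0} − R_{1,0})/3, solve for R_{2,0}:
4·R_{2,0} = 3·(-0.1834508) + (-0.1608785) = -0.7112309
R_{2,0} = -0.1778077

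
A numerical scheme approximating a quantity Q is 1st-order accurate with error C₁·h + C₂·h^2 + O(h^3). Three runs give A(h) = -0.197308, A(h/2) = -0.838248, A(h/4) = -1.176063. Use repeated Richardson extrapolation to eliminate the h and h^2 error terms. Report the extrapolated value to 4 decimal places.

First eliminate the h term (factor 2^1 = 2):
  B₁ = (2·(-0.838248) − (-0.197308))/1 = -1.479188
  B₂ = (2·(-1.176063) − (-0.838248))/1 = -1.513878
Then eliminate the h^2 term (factor 2^2 = 4):
  (4·(-1.513878) − (-1.479188))/3 = -1.525441

-1.5254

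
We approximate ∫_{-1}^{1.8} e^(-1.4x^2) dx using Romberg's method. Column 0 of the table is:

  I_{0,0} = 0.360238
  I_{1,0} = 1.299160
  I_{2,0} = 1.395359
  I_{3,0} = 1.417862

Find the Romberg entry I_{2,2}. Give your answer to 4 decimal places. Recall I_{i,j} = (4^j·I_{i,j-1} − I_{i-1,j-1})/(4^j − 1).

1.4151

Richardson extrapolation on the trapezoidal column (denominator 4−1=3):
I_{1,1} = (4·1.299160 − 0.360238) / 3 = 1.612134
I_{2,1} = (4·1.395359 − 1.299160) / 3 = 1.427425
I_{2,2} = (16·1.427425 − 1.612134) / 15 = 1.415111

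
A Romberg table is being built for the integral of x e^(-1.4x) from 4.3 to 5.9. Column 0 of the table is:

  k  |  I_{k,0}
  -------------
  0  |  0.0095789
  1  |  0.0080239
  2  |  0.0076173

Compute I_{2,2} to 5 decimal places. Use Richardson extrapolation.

I_{1,1} = (4·0.0080239 − 0.0095789) / 3 = 0.0075056
I_{2,1} = (4·0.0076173 − 0.0080239) / 3 = 0.0074818
I_{2,2} = 0.0074818 + (0.0074818 − 0.0075056)/15 = 0.0074802

0.00748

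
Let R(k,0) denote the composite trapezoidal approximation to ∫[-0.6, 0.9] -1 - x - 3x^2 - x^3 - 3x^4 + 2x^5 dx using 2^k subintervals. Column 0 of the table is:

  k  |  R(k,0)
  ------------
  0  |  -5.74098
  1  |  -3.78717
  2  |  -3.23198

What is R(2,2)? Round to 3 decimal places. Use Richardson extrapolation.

-3.041

Richardson extrapolation on the trapezoidal column (denominator 4−1=3):
R(1,1) = (4·(-3.78717) − (-5.74098)) / 3 = -3.13590
R(2,1) = -3.23198 + (-3.23198 − (-3.78717))/3 = -3.04692
R(2,2) = (16·(-3.04692) − (-3.13590)) / 15 = -3.04099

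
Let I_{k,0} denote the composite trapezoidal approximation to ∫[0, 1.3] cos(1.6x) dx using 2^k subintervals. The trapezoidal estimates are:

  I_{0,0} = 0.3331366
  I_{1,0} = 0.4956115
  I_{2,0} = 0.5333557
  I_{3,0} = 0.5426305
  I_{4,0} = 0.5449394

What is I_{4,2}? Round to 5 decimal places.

I_{3,1} = 0.5426305 + (0.5426305 − 0.5333557)/3 = 0.5457221
I_{4,1} = (4·0.5449394 − 0.5426305) / 3 = 0.5457090
I_{4,2} = 0.5457090 + (0.5457090 − 0.5457221)/15 = 0.5457081

0.54571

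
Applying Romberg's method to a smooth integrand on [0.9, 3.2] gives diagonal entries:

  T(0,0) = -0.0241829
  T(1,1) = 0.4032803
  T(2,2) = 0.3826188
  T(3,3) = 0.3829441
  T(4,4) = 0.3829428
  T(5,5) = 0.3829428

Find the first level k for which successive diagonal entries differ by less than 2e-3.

k = 3

|T(1,1) − T(0,0)| = 0.4274632 ≥ 2e-3
|T(2,2) − T(1,1)| = 0.0206615 ≥ 2e-3
|T(3,3) − T(2,2)| = 0.0003253 < 2e-3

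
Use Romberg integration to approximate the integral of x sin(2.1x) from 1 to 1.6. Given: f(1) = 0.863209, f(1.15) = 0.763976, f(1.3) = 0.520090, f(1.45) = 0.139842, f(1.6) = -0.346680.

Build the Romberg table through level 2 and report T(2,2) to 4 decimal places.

T(0,0) (trapezoid, 1 panel, h=0.6000): 0.154959
T(1,0) (trapezoid, 2 panels, h=0.3000): 0.233506
T(2,0) (trapezoid, 4 panels, h=0.1500): 0.252326
T(1,1) = 0.233506 + (0.233506 − 0.154959)/3 = 0.259688
T(2,1) = 0.252326 + (0.252326 − 0.233506)/3 = 0.258599
T(2,2) = 0.258599 + (0.258599 − 0.259688)/15 = 0.258526

0.2585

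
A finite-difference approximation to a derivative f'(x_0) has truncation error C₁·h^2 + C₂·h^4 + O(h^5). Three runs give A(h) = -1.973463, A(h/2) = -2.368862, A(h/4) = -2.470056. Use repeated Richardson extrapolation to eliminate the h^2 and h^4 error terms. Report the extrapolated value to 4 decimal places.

-2.5040

First eliminate the h^2 term (factor 2^2 = 4):
  B₁ = (4·(-2.368862) − (-1.973463))/3 = -2.500662
  B₂ = (4·(-2.470056) − (-2.368862))/3 = -2.503787
Then eliminate the h^4 term (factor 2^4 = 16):
  (16·(-2.503787) − (-2.500662))/15 = -2.503995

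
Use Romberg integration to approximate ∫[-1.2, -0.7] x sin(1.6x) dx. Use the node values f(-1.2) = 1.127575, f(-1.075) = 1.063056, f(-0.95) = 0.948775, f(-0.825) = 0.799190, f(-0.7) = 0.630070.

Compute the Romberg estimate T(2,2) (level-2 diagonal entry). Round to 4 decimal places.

T(0,0) (trapezoid, 1 panel, h=0.5000): 0.439411
T(1,0) (trapezoid, 2 panels, h=0.2500): 0.456899
T(2,0) (trapezoid, 4 panels, h=0.1250): 0.461230
T(1,1) = 0.456899 + (0.456899 − 0.439411)/3 = 0.462728
T(2,1) = 0.461230 + (0.461230 − 0.456899)/3 = 0.462674
T(2,2) = 0.462674 + (0.462674 − 0.462728)/15 = 0.462670

0.4627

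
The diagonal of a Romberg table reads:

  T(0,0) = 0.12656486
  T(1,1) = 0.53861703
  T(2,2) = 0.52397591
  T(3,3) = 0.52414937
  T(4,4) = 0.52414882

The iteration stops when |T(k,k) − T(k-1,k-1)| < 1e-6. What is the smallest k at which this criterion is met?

|T(1,1) − T(0,0)| = 0.41205217 ≥ 1e-6
|T(2,2) − T(1,1)| = 0.01464112 ≥ 1e-6
|T(3,3) − T(2,2)| = 0.00017346 ≥ 1e-6
|T(4,4) − T(3,3)| = 0.00000055 < 1e-6

k = 4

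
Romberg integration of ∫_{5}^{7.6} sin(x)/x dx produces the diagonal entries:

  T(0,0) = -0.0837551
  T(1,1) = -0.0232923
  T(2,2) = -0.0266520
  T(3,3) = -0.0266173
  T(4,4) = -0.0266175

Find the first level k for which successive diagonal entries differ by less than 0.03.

|T(1,1) − T(0,0)| = 0.0604628 ≥ 0.03
|T(2,2) − T(1,1)| = 0.0033597 < 0.03

k = 2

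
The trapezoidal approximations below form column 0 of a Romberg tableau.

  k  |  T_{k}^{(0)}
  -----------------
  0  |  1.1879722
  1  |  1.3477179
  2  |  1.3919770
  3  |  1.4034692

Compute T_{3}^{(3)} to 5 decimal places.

Richardson extrapolation on the trapezoidal column (denominator 4−1=3):
T_{1}^{(1)} = (4·1.3477179 − 1.1879722) / 3 = 1.4009665
T_{2}^{(1)} = 1.3919770 + (1.3919770 − 1.3477179)/3 = 1.4067300
T_{3}^{(1)} = 1.4034692 + (1.4034692 − 1.3919770)/3 = 1.4072999
T_{2}^{(2)} = (16·1.4067300 − 1.4009665) / 15 = 1.4071142
T_{3}^{(2)} = (16·1.4072999 − 1.4067300) / 15 = 1.4073379
T_{3}^{(3)} = (64·1.4073379 − 1.4071142) / 63 = 1.4073415
(Column j=1 coincides with Simpson's rule on the same nodes.)

1.40734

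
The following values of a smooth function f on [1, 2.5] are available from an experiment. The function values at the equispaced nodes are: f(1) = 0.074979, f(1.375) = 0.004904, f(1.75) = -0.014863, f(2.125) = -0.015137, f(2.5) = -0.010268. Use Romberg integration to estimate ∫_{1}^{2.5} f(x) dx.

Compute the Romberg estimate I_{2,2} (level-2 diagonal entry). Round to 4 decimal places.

-0.0009

I_{0,0} (trapezoid, 1 panel, h=1.5000): 0.048533
I_{1,0} (trapezoid, 2 panels, h=0.7500): 0.013119
I_{2,0} (trapezoid, 4 panels, h=0.3750): 0.002722
I_{1,1} = 0.013119 + (0.013119 − 0.048533)/3 = 0.001314
I_{2,1} = 0.002722 + (0.002722 − 0.013119)/3 = -0.000744
I_{2,2} = -0.000744 + (-0.000744 − 0.001314)/15 = -0.000881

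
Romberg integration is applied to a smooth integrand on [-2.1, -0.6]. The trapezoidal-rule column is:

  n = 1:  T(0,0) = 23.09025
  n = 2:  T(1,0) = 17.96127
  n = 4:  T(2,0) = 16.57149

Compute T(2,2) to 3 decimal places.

Richardson extrapolation on the trapezoidal column (denominator 4−1=3):
T(1,1) = (4·17.96127 − 23.09025) / 3 = 16.25161
T(2,1) = (4·16.57149 − 17.96127) / 3 = 16.10823
T(2,2) = 16.10823 + (16.10823 − 16.25161)/15 = 16.09867

16.099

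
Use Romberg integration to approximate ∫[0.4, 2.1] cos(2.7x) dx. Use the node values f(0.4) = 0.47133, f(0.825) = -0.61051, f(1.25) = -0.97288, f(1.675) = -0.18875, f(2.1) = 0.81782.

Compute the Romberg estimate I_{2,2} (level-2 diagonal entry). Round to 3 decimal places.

I_{0,0} (trapezoid, 1 panel, h=1.7000): 1.09578
I_{1,0} (trapezoid, 2 panels, h=0.8500): -0.27906
I_{2,0} (trapezoid, 4 panels, h=0.4250): -0.47922
I_{1,1} = -0.27906 + (-0.27906 − 1.09578)/3 = -0.73734
I_{2,1} = -0.47922 + (-0.47922 − (-0.27906))/3 = -0.54594
I_{2,2} = -0.54594 + (-0.54594 − (-0.73734))/15 = -0.53318

-0.533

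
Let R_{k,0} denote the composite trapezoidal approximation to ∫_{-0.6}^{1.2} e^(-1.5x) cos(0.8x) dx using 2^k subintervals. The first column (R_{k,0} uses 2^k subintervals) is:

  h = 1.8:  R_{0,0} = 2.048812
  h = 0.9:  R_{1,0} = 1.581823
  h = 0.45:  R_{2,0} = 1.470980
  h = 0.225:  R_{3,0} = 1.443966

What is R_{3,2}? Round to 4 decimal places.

Richardson extrapolation on the trapezoidal column (denominator 4−1=3):
R_{2,1} = 1.470980 + (1.470980 − 1.581823)/3 = 1.434032
R_{3,1} = 1.443966 + (1.443966 − 1.470980)/3 = 1.434961
R_{3,2} = (16·1.434961 − 1.434032) / 15 = 1.435023

1.4350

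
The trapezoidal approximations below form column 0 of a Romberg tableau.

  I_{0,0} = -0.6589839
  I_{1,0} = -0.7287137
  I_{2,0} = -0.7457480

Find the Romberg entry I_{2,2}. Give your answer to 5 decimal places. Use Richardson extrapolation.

-0.75139

I_{1,1} = (4·(-0.7287137) − (-0.6589839)) / 3 = -0.7519570
I_{2,1} = -0.7457480 + (-0.7457480 − (-0.7287137))/3 = -0.7514261
I_{2,2} = (16·(-0.7514261) − (-0.7519570)) / 15 = -0.7513907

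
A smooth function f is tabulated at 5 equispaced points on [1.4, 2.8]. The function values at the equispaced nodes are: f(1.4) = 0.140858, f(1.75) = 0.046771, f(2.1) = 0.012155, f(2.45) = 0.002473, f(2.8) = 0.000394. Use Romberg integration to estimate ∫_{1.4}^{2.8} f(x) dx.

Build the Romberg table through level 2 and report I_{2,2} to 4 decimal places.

0.0422

I_{0,0} (trapezoid, 1 panel, h=1.4000): 0.098876
I_{1,0} (trapezoid, 2 panels, h=0.7000): 0.057947
I_{2,0} (trapezoid, 4 panels, h=0.3500): 0.046209
I_{1,1} = 0.057947 + (0.057947 − 0.098876)/3 = 0.044304
I_{2,1} = 0.046209 + (0.046209 − 0.057947)/3 = 0.042296
I_{2,2} = 0.042296 + (0.042296 − 0.044304)/15 = 0.042162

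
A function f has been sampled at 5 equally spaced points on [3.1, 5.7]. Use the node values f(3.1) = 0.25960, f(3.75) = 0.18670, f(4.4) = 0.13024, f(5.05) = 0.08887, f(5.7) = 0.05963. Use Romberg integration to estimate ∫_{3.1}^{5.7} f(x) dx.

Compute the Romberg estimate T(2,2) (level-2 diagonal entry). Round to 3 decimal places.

T(0,0) (trapezoid, 1 panel, h=2.6000): 0.41500
T(1,0) (trapezoid, 2 panels, h=1.3000): 0.37681
T(2,0) (trapezoid, 4 panels, h=0.6500): 0.36753
T(1,1) = 0.37681 + (0.37681 − 0.41500)/3 = 0.36408
T(2,1) = 0.36753 + (0.36753 − 0.37681)/3 = 0.36444
T(2,2) = 0.36444 + (0.36444 − 0.36408)/15 = 0.36446

0.364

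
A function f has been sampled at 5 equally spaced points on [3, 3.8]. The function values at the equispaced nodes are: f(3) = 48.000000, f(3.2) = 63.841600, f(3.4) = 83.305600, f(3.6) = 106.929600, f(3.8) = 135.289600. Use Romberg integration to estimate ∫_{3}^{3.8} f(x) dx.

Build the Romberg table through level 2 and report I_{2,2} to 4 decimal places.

68.8655

I_{0,0} (trapezoid, 1 panel, h=0.8000): 73.315840
I_{1,0} (trapezoid, 2 panels, h=0.4000): 69.980160
I_{2,0} (trapezoid, 4 panels, h=0.2000): 69.144320
I_{1,1} = 69.980160 + (69.980160 − 73.315840)/3 = 68.868267
I_{2,1} = 69.144320 + (69.144320 − 69.980160)/3 = 68.865707
I_{2,2} = 68.865707 + (68.865707 − 68.868267)/15 = 68.865536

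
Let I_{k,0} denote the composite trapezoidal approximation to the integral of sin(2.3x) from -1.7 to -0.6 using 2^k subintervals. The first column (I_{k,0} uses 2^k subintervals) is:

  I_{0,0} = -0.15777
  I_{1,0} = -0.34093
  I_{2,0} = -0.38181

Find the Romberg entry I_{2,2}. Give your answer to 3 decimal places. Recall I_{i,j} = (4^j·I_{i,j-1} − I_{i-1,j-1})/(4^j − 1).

Richardson extrapolation on the trapezoidal column (denominator 4−1=3):
I_{1,1} = -0.34093 + (-0.34093 − (-0.15777))/3 = -0.40198
I_{2,1} = -0.38181 + (-0.38181 − (-0.34093))/3 = -0.39544
I_{2,2} = (16·(-0.39544) − (-0.40198)) / 15 = -0.39500
(Column j=1 coincides with Simpson's rule on the same nodes.)

-0.395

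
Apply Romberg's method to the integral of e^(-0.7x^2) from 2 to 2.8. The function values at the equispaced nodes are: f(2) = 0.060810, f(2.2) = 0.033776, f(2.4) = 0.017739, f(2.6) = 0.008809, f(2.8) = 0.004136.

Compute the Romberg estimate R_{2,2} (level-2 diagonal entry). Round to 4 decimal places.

R_{0,0} (trapezoid, 1 panel, h=0.8000): 0.025978
R_{1,0} (trapezoid, 2 panels, h=0.4000): 0.020085
R_{2,0} (trapezoid, 4 panels, h=0.2000): 0.018559
R_{1,1} = 0.020085 + (0.020085 − 0.025978)/3 = 0.018121
R_{2,1} = 0.018559 + (0.018559 − 0.020085)/3 = 0.018050
R_{2,2} = 0.018050 + (0.018050 − 0.018121)/15 = 0.018045

0.0180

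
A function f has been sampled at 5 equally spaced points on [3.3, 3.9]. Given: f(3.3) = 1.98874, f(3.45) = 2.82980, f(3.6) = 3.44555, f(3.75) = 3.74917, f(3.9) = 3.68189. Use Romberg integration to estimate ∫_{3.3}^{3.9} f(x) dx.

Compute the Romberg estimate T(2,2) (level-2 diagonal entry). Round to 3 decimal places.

T(0,0) (trapezoid, 1 panel, h=0.6000): 1.70119
T(1,0) (trapezoid, 2 panels, h=0.3000): 1.88426
T(2,0) (trapezoid, 4 panels, h=0.1500): 1.92898
T(1,1) = 1.88426 + (1.88426 − 1.70119)/3 = 1.94528
T(2,1) = 1.92898 + (1.92898 − 1.88426)/3 = 1.94389
T(2,2) = 1.94389 + (1.94389 − 1.94528)/15 = 1.94380

1.944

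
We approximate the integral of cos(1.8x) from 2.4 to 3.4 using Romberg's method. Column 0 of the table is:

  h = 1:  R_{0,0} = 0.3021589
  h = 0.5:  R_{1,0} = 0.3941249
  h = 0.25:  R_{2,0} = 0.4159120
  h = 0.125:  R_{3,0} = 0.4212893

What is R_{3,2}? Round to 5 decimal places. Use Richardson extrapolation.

Richardson extrapolation on the trapezoidal column (denominator 4−1=3):
R_{2,1} = 0.4159120 + (0.4159120 − 0.3941249)/3 = 0.4231744
R_{3,1} = (4·0.4212893 − 0.4159120) / 3 = 0.4230817
R_{3,2} = (16·0.4230817 − 0.4231744) / 15 = 0.4230755

0.42308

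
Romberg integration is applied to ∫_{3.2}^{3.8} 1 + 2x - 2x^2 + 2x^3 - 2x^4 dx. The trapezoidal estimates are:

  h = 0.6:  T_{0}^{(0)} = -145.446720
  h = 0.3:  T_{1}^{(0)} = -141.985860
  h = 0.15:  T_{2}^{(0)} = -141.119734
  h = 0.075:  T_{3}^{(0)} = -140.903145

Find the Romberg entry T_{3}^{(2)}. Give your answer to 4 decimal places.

-140.8309

T_{2}^{(1)} = (4·(-141.119734) − (-141.985860)) / 3 = -140.831025
T_{3}^{(1)} = (4·(-140.903145) − (-141.119734)) / 3 = -140.830949
T_{3}^{(2)} = -140.830949 + (-140.830949 − (-140.831025))/15 = -140.830944
(Column j=1 coincides with Simpson's rule on the same nodes.)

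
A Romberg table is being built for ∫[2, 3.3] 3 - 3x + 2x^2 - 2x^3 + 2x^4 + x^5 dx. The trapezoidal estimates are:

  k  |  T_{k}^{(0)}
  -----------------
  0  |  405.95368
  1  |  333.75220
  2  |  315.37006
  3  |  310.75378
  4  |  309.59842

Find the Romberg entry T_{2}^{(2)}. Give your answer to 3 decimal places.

Richardson extrapolation on the trapezoidal column (denominator 4−1=3):
T_{1}^{(1)} = 333.75220 + (333.75220 − 405.95368)/3 = 309.68504
T_{2}^{(1)} = 315.37006 + (315.37006 − 333.75220)/3 = 309.24268
T_{2}^{(2)} = 309.24268 + (309.24268 − 309.68504)/15 = 309.21319

309.213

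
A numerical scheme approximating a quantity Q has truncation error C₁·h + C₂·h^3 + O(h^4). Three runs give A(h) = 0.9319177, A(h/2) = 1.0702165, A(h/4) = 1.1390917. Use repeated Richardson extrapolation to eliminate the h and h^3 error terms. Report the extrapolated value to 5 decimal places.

1.20789

First eliminate the h term (factor 2^1 = 2):
  B₁ = (2·1.0702165 − 0.9319177)/1 = 1.2085153
  B₂ = (2·1.1390917 − 1.0702165)/1 = 1.2079669
Then eliminate the h^3 term (factor 2^3 = 8):
  (8·1.2079669 − 1.2085153)/7 = 1.2078886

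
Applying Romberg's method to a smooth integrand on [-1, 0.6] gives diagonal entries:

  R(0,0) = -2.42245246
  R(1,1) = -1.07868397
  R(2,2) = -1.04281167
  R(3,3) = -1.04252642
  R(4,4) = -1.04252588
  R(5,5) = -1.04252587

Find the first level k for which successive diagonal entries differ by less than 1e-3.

|R(1,1) − R(0,0)| = 1.34376849 ≥ 1e-3
|R(2,2) − R(1,1)| = 0.03587230 ≥ 1e-3
|R(3,3) − R(2,2)| = 0.00028525 < 1e-3

k = 3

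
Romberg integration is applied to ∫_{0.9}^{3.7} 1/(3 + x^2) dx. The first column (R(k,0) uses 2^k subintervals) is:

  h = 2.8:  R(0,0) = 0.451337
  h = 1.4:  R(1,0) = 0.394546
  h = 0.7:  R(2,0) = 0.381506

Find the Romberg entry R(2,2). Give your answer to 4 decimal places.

0.3773

R(1,1) = 0.394546 + (0.394546 − 0.451337)/3 = 0.375616
R(2,1) = 0.381506 + (0.381506 − 0.394546)/3 = 0.377159
R(2,2) = (16·0.377159 − 0.375616) / 15 = 0.377262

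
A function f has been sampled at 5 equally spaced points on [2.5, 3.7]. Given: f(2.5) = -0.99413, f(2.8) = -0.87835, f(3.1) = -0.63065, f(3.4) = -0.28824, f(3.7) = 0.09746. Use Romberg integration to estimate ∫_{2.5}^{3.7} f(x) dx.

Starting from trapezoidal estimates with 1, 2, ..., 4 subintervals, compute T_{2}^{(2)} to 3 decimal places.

T_{0}^{(0)} (trapezoid, 1 panel, h=1.2000): -0.53800
T_{1}^{(0)} (trapezoid, 2 panels, h=0.6000): -0.64739
T_{2}^{(0)} (trapezoid, 4 panels, h=0.3000): -0.67367
T_{1}^{(1)} = -0.64739 + (-0.64739 − (-0.53800))/3 = -0.68385
T_{2}^{(1)} = -0.67367 + (-0.67367 − (-0.64739))/3 = -0.68243
T_{2}^{(2)} = -0.68243 + (-0.68243 − (-0.68385))/15 = -0.68234

-0.682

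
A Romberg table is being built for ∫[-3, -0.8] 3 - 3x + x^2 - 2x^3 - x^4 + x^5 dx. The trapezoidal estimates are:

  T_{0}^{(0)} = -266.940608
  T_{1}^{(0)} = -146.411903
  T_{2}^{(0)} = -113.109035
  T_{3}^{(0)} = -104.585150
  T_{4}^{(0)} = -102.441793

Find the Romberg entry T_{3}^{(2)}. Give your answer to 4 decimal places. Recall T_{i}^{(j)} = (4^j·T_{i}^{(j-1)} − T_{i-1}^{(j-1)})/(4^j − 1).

-101.7262

T_{2}^{(1)} = -113.109035 + (-113.109035 − (-146.411903))/3 = -102.008079
T_{3}^{(1)} = -104.585150 + (-104.585150 − (-113.109035))/3 = -101.743855
T_{3}^{(2)} = -101.743855 + (-101.743855 − (-102.008079))/15 = -101.726240
(Column j=1 coincides with Simpson's rule on the same nodes.)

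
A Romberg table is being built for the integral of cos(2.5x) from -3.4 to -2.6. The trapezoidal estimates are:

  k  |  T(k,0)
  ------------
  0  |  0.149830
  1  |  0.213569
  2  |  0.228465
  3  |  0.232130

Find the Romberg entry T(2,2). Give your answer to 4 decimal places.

Richardson extrapolation on the trapezoidal column (denominator 4−1=3):
T(1,1) = (4·0.213569 − 0.149830) / 3 = 0.234815
T(2,1) = (4·0.228465 − 0.213569) / 3 = 0.233430
T(2,2) = 0.233430 + (0.233430 − 0.234815)/15 = 0.233338

0.2333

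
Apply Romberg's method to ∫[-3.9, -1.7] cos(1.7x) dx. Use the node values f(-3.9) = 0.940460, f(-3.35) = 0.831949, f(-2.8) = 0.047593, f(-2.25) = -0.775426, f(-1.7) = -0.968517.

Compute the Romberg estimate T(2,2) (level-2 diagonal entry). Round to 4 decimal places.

0.0534

T(0,0) (trapezoid, 1 panel, h=2.2000): -0.030863
T(1,0) (trapezoid, 2 panels, h=1.1000): 0.036921
T(2,0) (trapezoid, 4 panels, h=0.5500): 0.049548
T(1,1) = 0.036921 + (0.036921 − (-0.030863))/3 = 0.059516
T(2,1) = 0.049548 + (0.049548 − 0.036921)/3 = 0.053757
T(2,2) = 0.053757 + (0.053757 − 0.059516)/15 = 0.053373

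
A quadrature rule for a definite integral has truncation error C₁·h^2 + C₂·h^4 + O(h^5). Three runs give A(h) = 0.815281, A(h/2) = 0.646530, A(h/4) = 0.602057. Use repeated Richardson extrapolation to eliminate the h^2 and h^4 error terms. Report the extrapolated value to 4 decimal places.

First eliminate the h^2 term (factor 2^2 = 4):
  B₁ = (4·0.646530 − 0.815281)/3 = 0.590280
  B₂ = (4·0.602057 − 0.646530)/3 = 0.587233
Then eliminate the h^4 term (factor 2^4 = 16):
  (16·0.587233 − 0.590280)/15 = 0.587030

0.5870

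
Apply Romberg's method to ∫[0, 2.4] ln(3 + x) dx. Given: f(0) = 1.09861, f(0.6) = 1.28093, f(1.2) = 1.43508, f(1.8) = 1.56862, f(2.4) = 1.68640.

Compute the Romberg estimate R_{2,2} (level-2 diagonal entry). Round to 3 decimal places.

3.411

R_{0,0} (trapezoid, 1 panel, h=2.4000): 3.34201
R_{1,0} (trapezoid, 2 panels, h=1.2000): 3.39310
R_{2,0} (trapezoid, 4 panels, h=0.6000): 3.40628
R_{1,1} = 3.39310 + (3.39310 − 3.34201)/3 = 3.41013
R_{2,1} = 3.40628 + (3.40628 − 3.39310)/3 = 3.41067
R_{2,2} = 3.41067 + (3.41067 − 3.41013)/15 = 3.41071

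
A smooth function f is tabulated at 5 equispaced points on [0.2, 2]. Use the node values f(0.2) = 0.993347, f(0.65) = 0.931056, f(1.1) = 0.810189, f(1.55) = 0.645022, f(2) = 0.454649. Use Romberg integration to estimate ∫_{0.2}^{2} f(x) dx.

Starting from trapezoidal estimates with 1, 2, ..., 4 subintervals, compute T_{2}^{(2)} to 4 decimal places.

1.4059

T_{0}^{(0)} (trapezoid, 1 panel, h=1.8000): 1.303196
T_{1}^{(0)} (trapezoid, 2 panels, h=0.9000): 1.380768
T_{2}^{(0)} (trapezoid, 4 panels, h=0.4500): 1.399619
T_{1}^{(1)} = 1.380768 + (1.380768 − 1.303196)/3 = 1.406625
T_{2}^{(1)} = 1.399619 + (1.399619 − 1.380768)/3 = 1.405903
T_{2}^{(2)} = 1.405903 + (1.405903 − 1.406625)/15 = 1.405855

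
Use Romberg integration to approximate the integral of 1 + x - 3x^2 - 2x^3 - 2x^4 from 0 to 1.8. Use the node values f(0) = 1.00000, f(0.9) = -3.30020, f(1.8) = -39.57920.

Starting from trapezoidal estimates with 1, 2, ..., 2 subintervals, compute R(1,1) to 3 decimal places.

-15.534

R(0,0) (trapezoid, 1 panel, h=1.8000): -34.72128
R(1,0) (trapezoid, 2 panels, h=0.9000): -20.33082
R(1,1) = -20.33082 + (-20.33082 − (-34.72128))/3 = -15.53400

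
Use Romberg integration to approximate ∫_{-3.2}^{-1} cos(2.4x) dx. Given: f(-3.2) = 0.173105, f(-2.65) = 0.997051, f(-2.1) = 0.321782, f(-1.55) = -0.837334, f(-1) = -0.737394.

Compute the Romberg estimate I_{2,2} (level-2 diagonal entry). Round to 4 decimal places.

0.1228

I_{0,0} (trapezoid, 1 panel, h=2.2000): -0.620718
I_{1,0} (trapezoid, 2 panels, h=1.1000): 0.043601
I_{2,0} (trapezoid, 4 panels, h=0.5500): 0.109645
I_{1,1} = 0.043601 + (0.043601 − (-0.620718))/3 = 0.265041
I_{2,1} = 0.109645 + (0.109645 − 0.043601)/3 = 0.131660
I_{2,2} = 0.131660 + (0.131660 − 0.265041)/15 = 0.122768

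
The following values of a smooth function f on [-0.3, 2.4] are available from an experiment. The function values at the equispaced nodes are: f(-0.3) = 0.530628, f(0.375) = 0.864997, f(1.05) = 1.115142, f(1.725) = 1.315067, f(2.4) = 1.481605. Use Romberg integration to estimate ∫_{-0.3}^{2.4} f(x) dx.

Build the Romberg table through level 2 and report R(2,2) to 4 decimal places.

R(0,0) (trapezoid, 1 panel, h=2.7000): 2.716515
R(1,0) (trapezoid, 2 panels, h=1.3500): 2.863699
R(2,0) (trapezoid, 4 panels, h=0.6750): 2.903393
R(1,1) = 2.863699 + (2.863699 − 2.716515)/3 = 2.912760
R(2,1) = 2.903393 + (2.903393 − 2.863699)/3 = 2.916624
R(2,2) = 2.916624 + (2.916624 − 2.912760)/15 = 2.916882

2.9169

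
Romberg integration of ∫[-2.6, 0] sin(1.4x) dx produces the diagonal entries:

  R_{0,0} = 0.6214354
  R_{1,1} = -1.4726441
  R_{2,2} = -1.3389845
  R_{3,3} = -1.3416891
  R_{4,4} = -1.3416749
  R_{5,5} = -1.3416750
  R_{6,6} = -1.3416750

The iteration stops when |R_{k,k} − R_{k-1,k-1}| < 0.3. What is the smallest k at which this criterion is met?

|R_{1,1} − R_{0,0}| = 2.0940795 ≥ 0.3
|R_{2,2} − R_{1,1}| = 0.1336596 < 0.3

k = 2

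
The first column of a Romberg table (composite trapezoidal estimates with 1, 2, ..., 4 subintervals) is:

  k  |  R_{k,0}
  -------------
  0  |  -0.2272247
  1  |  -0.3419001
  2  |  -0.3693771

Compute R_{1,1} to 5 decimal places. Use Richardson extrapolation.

Richardson extrapolation on the trapezoidal column (denominator 4−1=3):
R_{1,1} = -0.3419001 + (-0.3419001 − (-0.2272247))/3 = -0.3801252
(Column j=1 coincides with Simpson's rule on the same nodes.)

-0.38013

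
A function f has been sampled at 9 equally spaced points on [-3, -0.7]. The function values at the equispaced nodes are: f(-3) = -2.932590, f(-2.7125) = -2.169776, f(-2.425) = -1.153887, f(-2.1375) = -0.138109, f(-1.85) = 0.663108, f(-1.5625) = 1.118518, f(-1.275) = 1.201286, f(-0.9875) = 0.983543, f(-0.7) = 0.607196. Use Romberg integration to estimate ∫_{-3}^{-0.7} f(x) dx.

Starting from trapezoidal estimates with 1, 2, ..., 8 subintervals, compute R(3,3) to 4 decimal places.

R(0,0) (trapezoid, 1 panel, h=2.3000): -2.674203
R(1,0) (trapezoid, 2 panels, h=1.1500): -0.574527
R(2,0) (trapezoid, 4 panels, h=0.5750): -0.260009
R(3,0) (trapezoid, 8 panels, h=0.2875): -0.189179
R(1,1) = -0.574527 + (-0.574527 − (-2.674203))/3 = 0.125365
R(2,1) = -0.260009 + (-0.260009 − (-0.574527))/3 = -0.155170
R(3,1) = -0.189179 + (-0.189179 − (-0.260009))/3 = -0.165569
R(2,2) = -0.155170 + (-0.155170 − 0.125365)/15 = -0.173872
R(3,2) = -0.165569 + (-0.165569 − (-0.155170))/15 = -0.166262
R(3,3) = -0.166262 + (-0.166262 − (-0.173872))/63 = -0.166141

-0.1661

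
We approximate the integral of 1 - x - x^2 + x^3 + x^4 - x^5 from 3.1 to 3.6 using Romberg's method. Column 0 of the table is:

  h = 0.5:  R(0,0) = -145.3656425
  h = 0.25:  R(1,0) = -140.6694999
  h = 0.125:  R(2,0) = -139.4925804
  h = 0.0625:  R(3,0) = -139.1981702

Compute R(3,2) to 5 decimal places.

R(2,1) = -139.4925804 + (-139.4925804 − (-140.6694999))/3 = -139.1002739
R(3,1) = (4·(-139.1981702) − (-139.4925804)) / 3 = -139.1000335
R(3,2) = -139.1000335 + (-139.1000335 − (-139.1002739))/15 = -139.1000175

-139.10002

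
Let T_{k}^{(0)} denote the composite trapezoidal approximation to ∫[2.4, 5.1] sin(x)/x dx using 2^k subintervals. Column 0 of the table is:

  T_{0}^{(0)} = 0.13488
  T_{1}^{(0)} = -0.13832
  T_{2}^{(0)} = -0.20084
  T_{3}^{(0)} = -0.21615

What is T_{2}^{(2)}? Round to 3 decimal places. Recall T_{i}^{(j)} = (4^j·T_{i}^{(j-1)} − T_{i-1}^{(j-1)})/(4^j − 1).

T_{1}^{(1)} = (4·(-0.13832) − 0.13488) / 3 = -0.22939
T_{2}^{(1)} = -0.20084 + (-0.20084 − (-0.13832))/3 = -0.22168
T_{2}^{(2)} = (16·(-0.22168) − (-0.22939)) / 15 = -0.22117
(Column j=1 coincides with Simpson's rule on the same nodes.)

-0.221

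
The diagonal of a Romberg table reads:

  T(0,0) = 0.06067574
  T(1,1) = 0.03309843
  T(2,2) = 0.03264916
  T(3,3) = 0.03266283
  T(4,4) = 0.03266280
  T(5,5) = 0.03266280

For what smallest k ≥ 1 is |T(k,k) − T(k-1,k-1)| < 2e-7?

|T(1,1) − T(0,0)| = 0.02757731 ≥ 2e-7
|T(2,2) − T(1,1)| = 0.00044927 ≥ 2e-7
|T(3,3) − T(2,2)| = 0.00001367 ≥ 2e-7
|T(4,4) − T(3,3)| = 0.00000003 < 2e-7

k = 4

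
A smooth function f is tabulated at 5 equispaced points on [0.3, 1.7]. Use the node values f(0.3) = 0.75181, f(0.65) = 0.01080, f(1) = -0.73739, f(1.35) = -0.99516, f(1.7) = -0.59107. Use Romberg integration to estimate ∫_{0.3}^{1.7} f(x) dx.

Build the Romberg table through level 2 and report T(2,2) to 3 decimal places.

T(0,0) (trapezoid, 1 panel, h=1.4000): 0.11252
T(1,0) (trapezoid, 2 panels, h=0.7000): -0.45991
T(2,0) (trapezoid, 4 panels, h=0.3500): -0.57448
T(1,1) = -0.45991 + (-0.45991 − 0.11252)/3 = -0.65072
T(2,1) = -0.57448 + (-0.57448 − (-0.45991))/3 = -0.61267
T(2,2) = -0.61267 + (-0.61267 − (-0.65072))/15 = -0.61013

-0.610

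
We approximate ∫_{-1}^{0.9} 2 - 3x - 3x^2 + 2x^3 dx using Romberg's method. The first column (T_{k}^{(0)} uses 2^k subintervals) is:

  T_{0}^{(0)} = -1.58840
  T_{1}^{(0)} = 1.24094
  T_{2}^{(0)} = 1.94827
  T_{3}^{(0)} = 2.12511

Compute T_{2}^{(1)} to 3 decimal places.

2.184

Richardson extrapolation on the trapezoidal column (denominator 4−1=3):
T_{2}^{(1)} = (4·1.94827 − 1.24094) / 3 = 2.18405
(Column j=1 coincides with Simpson's rule on the same nodes.)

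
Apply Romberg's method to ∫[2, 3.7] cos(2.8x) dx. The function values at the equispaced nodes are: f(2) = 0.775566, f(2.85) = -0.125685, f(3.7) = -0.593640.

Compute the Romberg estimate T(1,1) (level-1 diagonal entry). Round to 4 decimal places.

T(0,0) (trapezoid, 1 panel, h=1.7000): 0.154637
T(1,0) (trapezoid, 2 panels, h=0.8500): -0.029514
T(1,1) = -0.029514 + (-0.029514 − 0.154637)/3 = -0.090898

-0.0909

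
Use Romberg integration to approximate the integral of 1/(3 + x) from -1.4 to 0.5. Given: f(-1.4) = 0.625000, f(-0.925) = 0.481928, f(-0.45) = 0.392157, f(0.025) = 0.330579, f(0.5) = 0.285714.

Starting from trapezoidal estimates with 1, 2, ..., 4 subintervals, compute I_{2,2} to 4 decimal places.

I_{0,0} (trapezoid, 1 panel, h=1.9000): 0.865178
I_{1,0} (trapezoid, 2 panels, h=0.9500): 0.805138
I_{2,0} (trapezoid, 4 panels, h=0.4750): 0.788510
I_{1,1} = 0.805138 + (0.805138 − 0.865178)/3 = 0.785125
I_{2,1} = 0.788510 + (0.788510 − 0.805138)/3 = 0.782967
I_{2,2} = 0.782967 + (0.782967 − 0.785125)/15 = 0.782823

0.7828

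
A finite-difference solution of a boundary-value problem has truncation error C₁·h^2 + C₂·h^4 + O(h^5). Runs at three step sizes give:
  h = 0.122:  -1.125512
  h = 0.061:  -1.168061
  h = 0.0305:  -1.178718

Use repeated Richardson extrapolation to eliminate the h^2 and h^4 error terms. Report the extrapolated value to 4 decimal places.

First eliminate the h^2 term (factor 2^2 = 4):
  B₁ = (4·(-1.168061) − (-1.125512))/3 = -1.182244
  B₂ = (4·(-1.178718) − (-1.168061))/3 = -1.182270
Then eliminate the h^4 term (factor 2^4 = 16):
  (16·(-1.182270) − (-1.182244))/15 = -1.182272

-1.1823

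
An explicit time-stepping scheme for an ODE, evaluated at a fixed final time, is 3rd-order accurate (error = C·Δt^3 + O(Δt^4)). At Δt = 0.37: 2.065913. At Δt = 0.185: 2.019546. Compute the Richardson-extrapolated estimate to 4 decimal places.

Extrapolated value = (8·A(Δt/2) − A(Δt)) / (8 − 1)
= (8·2.019546 − 2.065913) / 7
= 14.090455 / 7 = 2.012922

2.0129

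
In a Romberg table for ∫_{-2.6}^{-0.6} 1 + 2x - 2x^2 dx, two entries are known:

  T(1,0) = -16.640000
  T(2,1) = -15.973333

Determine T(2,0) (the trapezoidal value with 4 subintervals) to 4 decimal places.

-16.1400

From T(2,1) = (4·T(2,0) − T(1,0))/3, solve for T(2,0):
4·T(2,0) = 3·(-15.973333) + (-16.640000) = -64.559999
T(2,0) = -16.140000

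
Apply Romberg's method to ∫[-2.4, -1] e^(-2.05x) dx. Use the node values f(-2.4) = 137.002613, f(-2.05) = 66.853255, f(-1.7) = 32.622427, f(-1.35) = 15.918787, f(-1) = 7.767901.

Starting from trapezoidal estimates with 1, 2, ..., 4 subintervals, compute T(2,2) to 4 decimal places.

T(0,0) (trapezoid, 1 panel, h=1.4000): 101.339360
T(1,0) (trapezoid, 2 panels, h=0.7000): 73.505379
T(2,0) (trapezoid, 4 panels, h=0.3500): 65.722904
T(1,1) = 73.505379 + (73.505379 − 101.339360)/3 = 64.227385
T(2,1) = 65.722904 + (65.722904 − 73.505379)/3 = 63.128746
T(2,2) = 63.128746 + (63.128746 − 64.227385)/15 = 63.055503

63.0555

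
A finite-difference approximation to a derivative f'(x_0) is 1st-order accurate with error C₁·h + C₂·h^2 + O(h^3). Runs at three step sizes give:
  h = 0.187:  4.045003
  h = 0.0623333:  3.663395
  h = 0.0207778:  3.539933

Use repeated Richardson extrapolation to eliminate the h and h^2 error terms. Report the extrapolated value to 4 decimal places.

3.4789

First eliminate the h term (factor 3^1 = 3):
  B₁ = (3·3.663395 − 4.045003)/2 = 3.472591
  B₂ = (3·3.539933 − 3.663395)/2 = 3.478202
Then eliminate the h^2 term (factor 3^2 = 9):
  (9·3.478202 − 3.472591)/8 = 3.478903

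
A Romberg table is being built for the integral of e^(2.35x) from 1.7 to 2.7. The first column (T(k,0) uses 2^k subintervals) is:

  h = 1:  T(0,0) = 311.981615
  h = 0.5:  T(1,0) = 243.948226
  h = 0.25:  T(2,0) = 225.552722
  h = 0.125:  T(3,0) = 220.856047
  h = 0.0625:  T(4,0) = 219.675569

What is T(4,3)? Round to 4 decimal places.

T(2,1) = (4·225.552722 − 243.948226) / 3 = 219.420887
T(3,1) = (4·220.856047 − 225.552722) / 3 = 219.290489
T(4,1) = 219.675569 + (219.675569 − 220.856047)/3 = 219.282076
T(3,2) = 219.290489 + (219.290489 − 219.420887)/15 = 219.281796
T(4,2) = (16·219.282076 − 219.290489) / 15 = 219.281515
T(4,3) = (64·219.281515 − 219.281796) / 63 = 219.281511
(Column j=1 coincides with Simpson's rule on the same nodes.)

219.2815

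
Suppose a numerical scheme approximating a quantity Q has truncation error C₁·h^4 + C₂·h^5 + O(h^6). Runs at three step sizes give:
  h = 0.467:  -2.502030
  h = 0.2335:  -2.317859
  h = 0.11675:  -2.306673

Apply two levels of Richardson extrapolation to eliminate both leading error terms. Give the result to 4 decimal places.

First eliminate the h^4 term (factor 2^4 = 16):
  B₁ = (16·(-2.317859) − (-2.502030))/15 = -2.305581
  B₂ = (16·(-2.306673) − (-2.317859))/15 = -2.305927
Then eliminate the h^5 term (factor 2^5 = 32):
  (32·(-2.305927) − (-2.305581))/31 = -2.305938

-2.3059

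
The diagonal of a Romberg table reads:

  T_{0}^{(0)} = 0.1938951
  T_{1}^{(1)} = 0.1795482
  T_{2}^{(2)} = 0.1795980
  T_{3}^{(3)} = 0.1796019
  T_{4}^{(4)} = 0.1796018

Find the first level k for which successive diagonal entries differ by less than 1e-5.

k = 3

|T_{1}^{(1)} − T_{0}^{(0)}| = 0.0143469 ≥ 1e-5
|T_{2}^{(2)} − T_{1}^{(1)}| = 0.0000498 ≥ 1e-5
|T_{3}^{(3)} − T_{2}^{(2)}| = 0.0000039 < 1e-5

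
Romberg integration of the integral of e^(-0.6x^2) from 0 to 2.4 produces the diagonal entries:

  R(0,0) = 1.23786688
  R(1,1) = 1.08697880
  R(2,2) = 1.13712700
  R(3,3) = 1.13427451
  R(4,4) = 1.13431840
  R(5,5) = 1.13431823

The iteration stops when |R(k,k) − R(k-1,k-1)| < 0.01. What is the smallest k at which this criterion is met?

k = 3

|R(1,1) − R(0,0)| = 0.15088808 ≥ 0.01
|R(2,2) − R(1,1)| = 0.05014820 ≥ 0.01
|R(3,3) − R(2,2)| = 0.00285249 < 0.01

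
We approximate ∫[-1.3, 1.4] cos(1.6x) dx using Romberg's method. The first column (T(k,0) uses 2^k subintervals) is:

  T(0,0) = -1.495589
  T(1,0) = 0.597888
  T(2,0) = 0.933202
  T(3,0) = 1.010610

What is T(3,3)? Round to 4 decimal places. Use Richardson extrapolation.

Richardson extrapolation on the trapezoidal column (denominator 4−1=3):
T(1,1) = (4·0.597888 − (-1.495589)) / 3 = 1.295714
T(2,1) = 0.933202 + (0.933202 − 0.597888)/3 = 1.044973
T(3,1) = (4·1.010610 − 0.933202) / 3 = 1.036413
T(2,2) = (16·1.044973 − 1.295714) / 15 = 1.028257
T(3,2) = 1.036413 + (1.036413 − 1.044973)/15 = 1.035842
T(3,3) = 1.035842 + (1.035842 − 1.028257)/63 = 1.035962

1.0360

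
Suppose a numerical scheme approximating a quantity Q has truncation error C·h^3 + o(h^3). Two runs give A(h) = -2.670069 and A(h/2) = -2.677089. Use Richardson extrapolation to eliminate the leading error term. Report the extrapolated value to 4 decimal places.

The leading error scales as h^3; refining by a factor of 2 reduces it by 2^3 = 8.
Extrapolated value = (8·A(h/2) − A(h)) / (8 − 1)
= (8·(-2.677089) − (-2.670069)) / 7
= -18.746643 / 7 = -2.678092

-2.6781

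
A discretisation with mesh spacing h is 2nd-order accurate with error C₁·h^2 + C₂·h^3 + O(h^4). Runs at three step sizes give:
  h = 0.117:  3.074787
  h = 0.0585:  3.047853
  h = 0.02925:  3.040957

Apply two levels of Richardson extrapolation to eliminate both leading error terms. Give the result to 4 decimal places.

3.0386

First eliminate the h^2 term (factor 2^2 = 4):
  B₁ = (4·3.047853 − 3.074787)/3 = 3.038875
  B₂ = (4·3.040957 − 3.047853)/3 = 3.038658
Then eliminate the h^3 term (factor 2^3 = 8):
  (8·3.038658 − 3.038875)/7 = 3.038627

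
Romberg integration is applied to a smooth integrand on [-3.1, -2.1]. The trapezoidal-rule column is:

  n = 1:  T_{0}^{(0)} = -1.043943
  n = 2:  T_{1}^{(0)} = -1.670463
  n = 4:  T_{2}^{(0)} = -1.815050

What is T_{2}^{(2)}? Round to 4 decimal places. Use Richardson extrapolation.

-1.8622

Richardson extrapolation on the trapezoidal column (denominator 4−1=3):
T_{1}^{(1)} = (4·(-1.670463) − (-1.043943)) / 3 = -1.879303
T_{2}^{(1)} = -1.815050 + (-1.815050 − (-1.670463))/3 = -1.863246
T_{2}^{(2)} = -1.863246 + (-1.863246 − (-1.879303))/15 = -1.862176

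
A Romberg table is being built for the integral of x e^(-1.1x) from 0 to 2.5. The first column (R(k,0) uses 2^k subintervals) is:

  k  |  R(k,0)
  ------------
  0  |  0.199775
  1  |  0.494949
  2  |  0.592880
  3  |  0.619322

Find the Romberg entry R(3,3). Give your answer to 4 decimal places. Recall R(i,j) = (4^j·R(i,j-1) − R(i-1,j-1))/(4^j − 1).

Richardson extrapolation on the trapezoidal column (denominator 4−1=3):
R(1,1) = 0.494949 + (0.494949 − 0.199775)/3 = 0.593340
R(2,1) = (4·0.592880 − 0.494949) / 3 = 0.625524
R(3,1) = (4·0.619322 − 0.592880) / 3 = 0.628136
R(2,2) = 0.625524 + (0.625524 − 0.593340)/15 = 0.627670
R(3,2) = (16·0.628136 − 0.625524) / 15 = 0.628310
R(3,3) = 0.628310 + (0.628310 − 0.627670)/63 = 0.628320

0.6283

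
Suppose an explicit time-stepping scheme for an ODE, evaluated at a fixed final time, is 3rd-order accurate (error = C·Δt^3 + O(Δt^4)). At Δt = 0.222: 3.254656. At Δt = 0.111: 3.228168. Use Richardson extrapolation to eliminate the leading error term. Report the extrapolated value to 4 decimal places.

Extrapolated value = (8·A(Δt/2) − A(Δt)) / (8 − 1)
= (8·3.228168 − 3.254656) / 7
= 22.570688 / 7 = 3.224384

3.2244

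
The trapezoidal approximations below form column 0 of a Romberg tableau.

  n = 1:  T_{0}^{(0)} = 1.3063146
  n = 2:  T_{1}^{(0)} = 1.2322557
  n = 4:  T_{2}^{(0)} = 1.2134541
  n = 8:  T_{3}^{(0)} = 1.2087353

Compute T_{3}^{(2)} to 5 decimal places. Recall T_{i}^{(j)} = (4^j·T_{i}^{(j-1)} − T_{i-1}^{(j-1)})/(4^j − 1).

Richardson extrapolation on the trapezoidal column (denominator 4−1=3):
T_{2}^{(1)} = 1.2134541 + (1.2134541 − 1.2322557)/3 = 1.2071869
T_{3}^{(1)} = 1.2087353 + (1.2087353 − 1.2134541)/3 = 1.2071624
T_{3}^{(2)} = (16·1.2071624 − 1.2071869) / 15 = 1.2071608

1.20716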